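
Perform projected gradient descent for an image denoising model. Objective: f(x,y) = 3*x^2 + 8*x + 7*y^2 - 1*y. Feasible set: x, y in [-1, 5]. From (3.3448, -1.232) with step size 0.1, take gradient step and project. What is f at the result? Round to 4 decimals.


Step 1: Compute gradient at (3.3448, -1.232).
grad_x = 2*3*3.3448 + 8 = 28.0688
grad_y = 2*7*-1.232 - 1 = -18.248
Step 2: Gradient step.
x_raw = 3.3448 - 0.1*28.0688 = 0.5379
y_raw = -1.232 - 0.1*-18.248 = 0.5928
Step 3: Project onto [-1, 5].
x_proj = clip(0.5379) = 0.5379
y_proj = clip(0.5928) = 0.5928
Step 4: Evaluate f.
f(0.5379, 0.5928) = 7.0385


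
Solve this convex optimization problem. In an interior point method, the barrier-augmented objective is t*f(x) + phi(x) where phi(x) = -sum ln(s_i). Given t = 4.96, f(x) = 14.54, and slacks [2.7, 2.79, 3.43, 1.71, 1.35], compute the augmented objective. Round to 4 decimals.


Step 1: Compute log-barrier.
ln values: [0.9933, 1.026, 1.2326, 0.5365, 0.3001]
phi = -(0.9933 + 1.026 + 1.2326 + 0.5365 + 0.3001) = -4.0885
Step 2: Compute augmented objective.
t*f(x) = 4.96*14.54 = 72.1184
Total = 72.1184 - 4.0885 = 68.0299


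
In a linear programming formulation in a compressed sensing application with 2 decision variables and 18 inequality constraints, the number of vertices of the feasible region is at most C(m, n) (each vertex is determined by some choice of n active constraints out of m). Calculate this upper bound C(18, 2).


Each vertex corresponds to some choice of n active constraints out of m, so the number of vertices is at most C(m, n) = m! / (n!(m-n)!).
m = 18, n = 2
Numerator: 18 * 17
Denominator: 2! = 2
C(18, 2) = 153


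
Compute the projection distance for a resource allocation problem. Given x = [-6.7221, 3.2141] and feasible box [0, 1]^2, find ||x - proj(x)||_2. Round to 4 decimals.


Project each component onto [0, 1].
clip(-6.7221) = 0.0, clip(3.2141) = 1.0
Projection = [0.0, 1.0]
Squared diffs: [45.1866, 4.9022]
Distance = sqrt(50.0888) = 7.0773


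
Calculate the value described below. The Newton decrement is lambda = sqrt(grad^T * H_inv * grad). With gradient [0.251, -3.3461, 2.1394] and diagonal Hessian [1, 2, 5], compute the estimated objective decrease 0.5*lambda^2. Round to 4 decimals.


Step 1: H is diagonal, so H^(-1) * g = [0.251, -1.6731, 0.4279].
Step 2: g^T H^(-1) g = sum_i g_i^2 / H_ii
  = (0.251)^2/1 + (-3.3461)^2/2 + (2.1394)^2/5
  = 0.063 + 5.5982 + 0.9154 = 6.5766
Step 3: Objective decrease = 0.5 * g^T H^(-1) g = 3.2883


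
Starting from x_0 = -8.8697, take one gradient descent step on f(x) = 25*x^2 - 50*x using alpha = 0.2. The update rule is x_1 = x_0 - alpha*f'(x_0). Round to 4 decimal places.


We compute the gradient at x_0 and apply the update.
f'(x) = 50*x - 50
f'(-8.8697) = 50*-8.8697 - 50 = -493.485
x_1 = -8.8697 - 0.2*-493.485 = 89.8273


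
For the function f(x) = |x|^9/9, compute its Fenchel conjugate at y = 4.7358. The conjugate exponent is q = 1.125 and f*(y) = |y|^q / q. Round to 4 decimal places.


The conjugate exponent q satisfies 1/p + 1/q = 1.
p = 9, so q = 9/(9 - 1) = 1.125
|y|^q = 4.7358^1.125 = 5.752
f*(4.7358) = 5.752 / 1.125 = 5.1129


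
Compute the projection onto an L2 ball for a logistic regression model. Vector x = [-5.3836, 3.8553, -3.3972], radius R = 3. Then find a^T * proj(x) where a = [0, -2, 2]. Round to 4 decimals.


Step 1: Compute ||x|| (intermediates to 6 decimals).
||x|| = sqrt((-5.3836)^2 + 3.8553^2 + (-3.3972)^2) = 7.442275
Step 2: Project.
Since ||x|| > R, scale = R/||x|| = 3/7.442275 = 0.403103, proj(x) = scale * x
proj(x) = [-2.170145, 1.554083, -1.369422]
Step 3: Dot product.
a^T * proj(x) = 0*(-2.170145) - 2*1.554083 + 2*(-1.369422) = -5.847


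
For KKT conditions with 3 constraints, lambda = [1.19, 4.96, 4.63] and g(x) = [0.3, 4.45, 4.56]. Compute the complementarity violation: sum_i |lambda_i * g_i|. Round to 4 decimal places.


KKT complementary slackness check:
lambda_1 * g_1 = 1.19 * 0.3 = 0.357
lambda_2 * g_2 = 4.96 * 4.45 = 22.072
lambda_3 * g_3 = 4.63 * 4.56 = 21.1128
Total violation = 0.357 + 22.072 + 21.1128 = 43.5418


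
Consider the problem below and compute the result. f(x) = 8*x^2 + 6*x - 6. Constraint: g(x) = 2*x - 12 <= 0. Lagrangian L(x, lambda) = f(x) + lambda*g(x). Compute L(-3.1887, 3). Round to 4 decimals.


Step 1: Evaluate f(x).
f(-3.1887) = 8*(-3.1887)^2 + 6*(-3.1887) - 6 = 56.2103
Step 2: Evaluate g(x).
g(-3.1887) = 2*-3.1887 - 12 = -18.3774
Step 3: Compute Lagrangian.
L = 56.2103 + 3*-18.3774 = 1.0781


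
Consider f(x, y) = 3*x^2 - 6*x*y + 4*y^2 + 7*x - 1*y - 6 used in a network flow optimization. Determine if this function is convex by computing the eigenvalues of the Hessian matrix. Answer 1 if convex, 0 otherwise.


The Hessian of f(x,y) = 3*x^2 - 6*x*y + 4*y^2 + 7*x - 1*y - 6 is:
H = [[6, -6], [-6, 8]]
Trace = 6 + 8 = 14
Determinant = 6*8 - (-6)^2 = 12
Discriminant = (14)^2 - 4*12 = 148.0
Eigenvalues: lambda_1 = 0.9172, lambda_2 = 13.0828
The function is convex.

1


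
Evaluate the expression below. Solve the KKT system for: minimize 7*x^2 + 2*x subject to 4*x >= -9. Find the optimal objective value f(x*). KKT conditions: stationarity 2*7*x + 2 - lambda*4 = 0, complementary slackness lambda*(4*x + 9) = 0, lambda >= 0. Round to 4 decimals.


Step 1: Try lambda = 0 (constraint inactive).
Stationarity: 2*7*x + 2 = 0
x* = -2/(2*7) = -1/7 = -0.1429 (rounded; the exact value -1/7 is used below)
Check constraint: 4*-0.1429 = -0.5716 >= -9 -- satisfied.
Step 2: Compute optimal value.
f(x*) = 7*(-1/7)^2 + 2*(-1/7) = -0.1429


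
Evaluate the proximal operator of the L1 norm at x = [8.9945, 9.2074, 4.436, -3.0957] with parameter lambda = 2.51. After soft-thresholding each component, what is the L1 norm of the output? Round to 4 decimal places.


Soft-thresholding with lambda = 2.51:
prox(8.9945) = sign(8.9945)*max(|8.9945| - 2.51, 0) = 6.4845
prox(9.2074) = sign(9.2074)*max(|9.2074| - 2.51, 0) = 6.6974
prox(4.436) = sign(4.436)*max(|4.436| - 2.51, 0) = 1.926
prox(-3.0957) = sign(-3.0957)*max(|-3.0957| - 2.51, 0) = -0.5857
prox(x) = [6.4845, 6.6974, 1.926, -0.5857]
||prox(x)||_1 = 6.4845 + 6.6974 + 1.926 + 0.5857 = 15.6936


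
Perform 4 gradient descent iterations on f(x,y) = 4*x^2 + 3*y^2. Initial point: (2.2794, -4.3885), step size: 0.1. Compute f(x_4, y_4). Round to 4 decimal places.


Gradient descent on f(x,y) = 4*x^2 + 3*y^2.
Starting point: (2.2794, -4.3885), alpha = 0.1
Step 1: grad_x = 2*4*2.2794 = 18.2352, grad_y = 2*3*-4.3885 = -26.331
  x_1 = 2.2794 - 0.1*18.2352 = 0.4559
  y_1 = -4.3885 - 0.1*-26.331 = -1.7554
Step 2: grad_x = 2*4*0.4559 = 3.647, grad_y = 2*3*-1.7554 = -10.5324
  x_2 = 0.4559 - 0.1*3.647 = 0.0912
  y_2 = -1.7554 - 0.1*-10.5324 = -0.7022
Step 3: grad_x = 2*4*0.0912 = 0.7294, grad_y = 2*3*-0.7022 = -4.213
  x_3 = 0.0912 - 0.1*0.7294 = 0.0182
  y_3 = -0.7022 - 0.1*-4.213 = -0.2809
Step 4: grad_x = 2*4*0.0182 = 0.1459, grad_y = 2*3*-0.2809 = -1.6852
  x_4 = 0.0182 - 0.1*0.1459 = 0.0036
  y_4 = -0.2809 - 0.1*-1.6852 = -0.1123
f(0.0036, -0.1123) = 4*0.0036^2 + 3*(-0.1123)^2 = 0.0379


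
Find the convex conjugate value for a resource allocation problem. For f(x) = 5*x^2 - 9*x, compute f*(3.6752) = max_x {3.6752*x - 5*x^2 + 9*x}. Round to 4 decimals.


f*(y) = sup_x {y*x - a*x^2 - b*x} = sup_x {(y-b)*x - a*x^2}
FOC: (y - b) - 2a*x = 0 => x* = (y - b)/(2a)
x* = (3.6752 + 9)/(2*5) = 1.2675
f*(3.6752) = (y-b)^2/(4a) = (3.6752 + 9)^2/(4*5)
= 160.6607/20 = 8.033


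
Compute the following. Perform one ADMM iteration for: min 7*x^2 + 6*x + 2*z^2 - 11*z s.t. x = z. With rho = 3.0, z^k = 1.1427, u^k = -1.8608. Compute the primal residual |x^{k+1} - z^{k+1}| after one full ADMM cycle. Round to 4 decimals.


ADMM iteration with rho = 3.0, z^k = 1.1427, u^k = -1.8608
Step 1: x-update.
Minimize 7*x^2 + 6*x + (3.0/2)*(x - 1.1427 - 1.8608)^2
FOC: (2*7 + 3.0)*x = -6 + 3.0*(1.1427 + 1.8608)
x^{k+1} = 0.1771
Step 2: z-update.
Minimize 2*z^2 - 11*z + (3.0/2)*(0.1771 - z - 1.8608)^2
FOC: (2*2 + 3.0)*z = 11 + 3.0*(0.1771 - 1.8608)
z^{k+1} = 0.8498
Step 3: u-update.
u^{k+1} = -1.8608 + 0.1771 - 0.8498 = -2.5335
Step 4: Primal residual = |0.1771 - 0.8498| = 0.6727


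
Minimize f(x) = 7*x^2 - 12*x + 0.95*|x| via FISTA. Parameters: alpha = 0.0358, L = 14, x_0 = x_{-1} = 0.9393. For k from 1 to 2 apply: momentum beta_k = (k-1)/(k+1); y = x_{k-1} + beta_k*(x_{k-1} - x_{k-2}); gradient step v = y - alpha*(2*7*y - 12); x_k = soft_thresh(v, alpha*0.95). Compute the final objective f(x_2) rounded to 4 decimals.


FISTA on f(x) = 7*x^2 - 12*x + 0.95*|x|
L = 14, alpha = 0.0358
Iteration 1: beta = 0.0, y = 0.9393 + 0.0*(0.9393 - 0.9393) = 0.9393
  grad(y) = 1.1502, v = y - alpha*grad = 0.8981
  prox(v) = soft_thresh(0.8981, 0.034) = 0.8641
Iteration 2: beta = 0.3333, y = 0.8641 + 0.3333*(0.8641 - 0.9393) = 0.8391
  grad(y) = -0.2533, v = y - alpha*grad = 0.8481
  prox(v) = soft_thresh(0.8481, 0.034) = 0.8141
f(x_2) = 7*0.8141^2 - 12*0.8141 + 0.95*|0.8141| = -4.3565


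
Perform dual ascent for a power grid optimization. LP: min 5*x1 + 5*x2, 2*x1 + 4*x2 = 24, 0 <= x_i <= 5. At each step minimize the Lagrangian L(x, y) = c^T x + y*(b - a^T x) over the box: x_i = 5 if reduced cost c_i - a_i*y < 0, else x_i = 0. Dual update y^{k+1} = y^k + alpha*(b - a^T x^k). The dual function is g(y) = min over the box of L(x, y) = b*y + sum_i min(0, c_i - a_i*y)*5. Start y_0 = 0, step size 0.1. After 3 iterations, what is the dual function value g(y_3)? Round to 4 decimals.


Dual ascent for LP: min 5*x1 + 5*x2, 2*x1 + 4*x2 = 24, 0 <= x_i <= 5
Step 1: y^k = 0.0, reduced costs: (5.0, 5.0)
  x^k = (0.0, 0.0), subgradient = b - a^T x = 24.0
  y^{k+1} = 0.0 + 0.1*24.0 = 2.4
Step 2: y^k = 2.4, reduced costs: (0.2, -4.6)
  x^k = (0.0, 5.0), subgradient = b - a^T x = 4.0
  y^{k+1} = 2.4 + 0.1*4.0 = 2.8
Step 3: y^k = 2.8, reduced costs: (-0.6, -6.2)
  x^k = (5.0, 5.0), subgradient = b - a^T x = -6.0
  y^{k+1} = 2.8 + 0.1*-6.0 = 2.2
Dual objective at y_3 = 2.2: reduced costs (0.6, -3.8), box minimizer x = (0.0, 5.0)
g(y_3) = b*y + (c1 - a1*y)*x1 + (c2 - a2*y)*x2 = 24*2.2 + 0.6*0.0 + (-3.8)*5.0 = 52.8 + 0.0 - 19.0 = 33.8


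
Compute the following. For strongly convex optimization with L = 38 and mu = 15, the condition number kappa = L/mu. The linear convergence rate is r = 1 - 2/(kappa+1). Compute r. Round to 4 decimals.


Step 1: Compute the condition number.
kappa = L/mu = 38/15 = 2.5333
Step 2: Compute the convergence rate.
r = 1 - 2/(kappa + 1) = 1 - 2*mu/(L + mu) = (L - mu)/(L + mu) = 23/53 = 0.434


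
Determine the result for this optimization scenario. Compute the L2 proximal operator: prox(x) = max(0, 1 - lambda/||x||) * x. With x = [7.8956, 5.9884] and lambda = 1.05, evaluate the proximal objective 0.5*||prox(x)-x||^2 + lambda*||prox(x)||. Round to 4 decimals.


Step 1: Compute ||x||.
||x|| = 9.9097
Step 2: Compute scaling factor.
scale = max(0, 1 - 1.05/9.9097) = 0.894
Step 3: prox(x) = [7.059, 5.3539]
||prox(x)|| = 8.8597
Step 4: Proximal objective.
0.5*||prox-x||^2 = 0.5513
lambda*||prox|| = 9.3027
Total = 9.8539


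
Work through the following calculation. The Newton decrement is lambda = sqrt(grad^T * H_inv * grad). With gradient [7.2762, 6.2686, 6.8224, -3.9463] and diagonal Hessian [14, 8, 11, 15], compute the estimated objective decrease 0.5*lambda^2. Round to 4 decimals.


Step 1: H is diagonal, so H^(-1) * g = [0.5197, 0.7836, 0.6202, -0.2631].
Step 2: g^T H^(-1) g = sum_i g_i^2 / H_ii
  = (7.2762)^2/14 + (6.2686)^2/8 + (6.8224)^2/11 + (-3.9463)^2/15
  = 3.7816 + 4.9119 + 4.2314 + 1.0382 = 13.9632
Step 3: Objective decrease = 0.5 * g^T H^(-1) g = 6.9816


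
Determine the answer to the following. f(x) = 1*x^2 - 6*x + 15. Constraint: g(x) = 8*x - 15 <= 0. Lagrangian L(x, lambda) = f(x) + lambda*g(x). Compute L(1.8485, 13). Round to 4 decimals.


Step 1: Evaluate f(x).
f(1.8485) = 1*1.8485^2 - 6*1.8485 + 15 = 7.326
Step 2: Evaluate g(x).
g(1.8485) = 8*1.8485 - 15 = -0.212
Step 3: Compute Lagrangian.
L = 7.326 + 13*-0.212 = 4.57


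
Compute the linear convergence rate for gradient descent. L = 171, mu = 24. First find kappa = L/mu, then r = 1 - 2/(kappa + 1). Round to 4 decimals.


Step 1: Compute the condition number.
kappa = L/mu = 171/24 = 7.125
Step 2: Compute the convergence rate.
r = 1 - 2/(kappa + 1) = 1 - 2*mu/(L + mu) = (L - mu)/(L + mu) = 147/195 = 0.7538


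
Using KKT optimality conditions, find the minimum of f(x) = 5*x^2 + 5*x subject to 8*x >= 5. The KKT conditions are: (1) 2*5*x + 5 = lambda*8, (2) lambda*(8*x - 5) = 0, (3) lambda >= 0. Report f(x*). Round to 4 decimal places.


Step 1: Try lambda = 0 (constraint inactive).
x_unc = -5/(2*5) = -0.5
Check: 8*-0.5 = -4.0 < 5 -- violated!
Step 2: Constraint must be active: 8*x = 5
x* = 5/8 = 0.625
lambda = (2*5*0.625 + 5)/8 = 1.4063
Step 3: Compute optimal value.
f(x*) = 5*0.625^2 + 5*0.625 = 5.0781


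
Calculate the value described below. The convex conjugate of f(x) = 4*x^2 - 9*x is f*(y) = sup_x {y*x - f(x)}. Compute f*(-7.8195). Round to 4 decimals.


f*(y) = sup_x {y*x - a*x^2 - b*x} = sup_x {(y-b)*x - a*x^2}
FOC: (y - b) - 2a*x = 0 => x* = (y - b)/(2a)
x* = (-7.8195 + 9)/(2*4) = 0.1476
f*(-7.8195) = (y-b)^2/(4a) = (-7.8195 + 9)^2/(4*4)
= 1.3936/16 = 0.0871


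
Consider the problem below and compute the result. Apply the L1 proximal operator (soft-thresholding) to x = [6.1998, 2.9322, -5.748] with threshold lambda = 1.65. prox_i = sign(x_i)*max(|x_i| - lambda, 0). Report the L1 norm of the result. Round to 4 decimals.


Soft-thresholding with lambda = 1.65:
prox(6.1998) = sign(6.1998)*max(|6.1998| - 1.65, 0) = 4.5498
prox(2.9322) = sign(2.9322)*max(|2.9322| - 1.65, 0) = 1.2822
prox(-5.748) = sign(-5.748)*max(|-5.748| - 1.65, 0) = -4.098
prox(x) = [4.5498, 1.2822, -4.098]
||prox(x)||_1 = 4.5498 + 1.2822 + 4.098 = 9.93


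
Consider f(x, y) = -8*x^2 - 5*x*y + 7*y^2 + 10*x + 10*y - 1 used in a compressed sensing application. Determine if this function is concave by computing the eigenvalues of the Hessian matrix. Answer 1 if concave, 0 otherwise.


The Hessian of f(x,y) = -8*x^2 - 5*x*y + 7*y^2 + 10*x + 10*y - 1 is:
H = [[-16, -5], [-5, 14]]
Trace = -16 + 14 = -2
Determinant = -16*14 - (-5)^2 = -249
Discriminant = (-2)^2 - 4*-249 = 1000.0
Eigenvalues: lambda_1 = -16.8114, lambda_2 = 14.8114
The function is not concave.

0


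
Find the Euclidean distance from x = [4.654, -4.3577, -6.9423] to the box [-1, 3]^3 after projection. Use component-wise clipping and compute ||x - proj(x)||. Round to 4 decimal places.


Project each component onto [-1, 3].
clip(4.654) = 3.0, clip(-4.3577) = -1.0, clip(-6.9423) = -1.0
Projection = [3.0, -1.0, -1.0]
Squared diffs: [2.7357, 11.2741, 35.3109]
Distance = sqrt(49.3207) = 7.0229


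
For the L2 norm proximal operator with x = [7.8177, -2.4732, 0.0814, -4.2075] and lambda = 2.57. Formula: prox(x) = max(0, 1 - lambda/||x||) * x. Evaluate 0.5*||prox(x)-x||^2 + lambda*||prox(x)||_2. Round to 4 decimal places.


Step 1: Compute ||x||.
||x|| = 9.2164
Step 2: Compute scaling factor.
scale = max(0, 1 - 2.57/9.2164) = 0.7212
Step 3: prox(x) = [5.6377, -1.7835, 0.0587, -3.0342]
||prox(x)|| = 6.6464
Step 4: Proximal objective.
0.5*||prox-x||^2 = 3.3025
lambda*||prox|| = 17.0812
Total = 20.3838


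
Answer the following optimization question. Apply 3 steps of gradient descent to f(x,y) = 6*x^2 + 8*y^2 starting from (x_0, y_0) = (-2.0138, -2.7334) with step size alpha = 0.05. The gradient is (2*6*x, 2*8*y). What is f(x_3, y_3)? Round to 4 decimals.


Gradient descent on f(x,y) = 6*x^2 + 8*y^2.
Starting point: (-2.0138, -2.7334), alpha = 0.05
Step 1: grad_x = 2*6*-2.0138 = -24.1656, grad_y = 2*8*-2.7334 = -43.7344
  x_1 = -2.0138 - 0.05*-24.1656 = -0.8055
  y_1 = -2.7334 - 0.05*-43.7344 = -0.5467
Step 2: grad_x = 2*6*-0.8055 = -9.6662, grad_y = 2*8*-0.5467 = -8.7469
  x_2 = -0.8055 - 0.05*-9.6662 = -0.3222
  y_2 = -0.5467 - 0.05*-8.7469 = -0.1093
Step 3: grad_x = 2*6*-0.3222 = -3.8665, grad_y = 2*8*-0.1093 = -1.7494
  x_3 = -0.3222 - 0.05*-3.8665 = -0.1289
  y_3 = -0.1093 - 0.05*-1.7494 = -0.0219
f(-0.1289, -0.0219) = 6*(-0.1289)^2 + 8*(-0.0219)^2 = 0.1035


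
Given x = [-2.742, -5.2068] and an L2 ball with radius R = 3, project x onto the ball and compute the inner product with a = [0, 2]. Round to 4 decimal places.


Step 1: Compute ||x|| (intermediates to 6 decimals).
||x|| = sqrt((-2.742)^2 + (-5.2068)^2) = 5.884669
Step 2: Project.
Since ||x|| > R, scale = R/||x|| = 3/5.884669 = 0.509799, proj(x) = scale * x
proj(x) = [-1.397869, -2.654421]
Step 3: Dot product.
a^T * proj(x) = 0*(-1.397869) + 2*(-2.654421) = -5.3088


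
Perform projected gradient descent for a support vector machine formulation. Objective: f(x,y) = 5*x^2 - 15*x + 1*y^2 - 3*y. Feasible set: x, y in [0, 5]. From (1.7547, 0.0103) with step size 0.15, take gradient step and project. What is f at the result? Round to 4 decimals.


Step 1: Compute gradient at (1.7547, 0.0103).
grad_x = 2*5*1.7547 - 15 = 2.547
grad_y = 2*1*0.0103 - 3 = -2.9794
Step 2: Gradient step.
x_raw = 1.7547 - 0.15*2.547 = 1.3727
y_raw = 0.0103 - 0.15*-2.9794 = 0.4572
Step 3: Project onto [0, 5].
x_proj = clip(1.3727) = 1.3727
y_proj = clip(0.4572) = 0.4572
Step 4: Evaluate f.
f(1.3727, 0.4572) = -12.3315


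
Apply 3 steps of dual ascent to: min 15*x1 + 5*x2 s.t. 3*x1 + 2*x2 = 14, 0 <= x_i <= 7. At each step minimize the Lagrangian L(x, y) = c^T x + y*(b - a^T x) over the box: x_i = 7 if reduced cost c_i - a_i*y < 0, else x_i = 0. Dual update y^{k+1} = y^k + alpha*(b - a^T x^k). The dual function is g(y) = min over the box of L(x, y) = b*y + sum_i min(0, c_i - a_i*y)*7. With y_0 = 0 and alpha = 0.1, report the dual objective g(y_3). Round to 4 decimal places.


Dual ascent for LP: min 15*x1 + 5*x2, 3*x1 + 2*x2 = 14, 0 <= x_i <= 7
Step 1: y^k = 0.0, reduced costs: (15.0, 5.0)
  x^k = (0.0, 0.0), subgradient = b - a^T x = 14.0
  y^{k+1} = 0.0 + 0.1*14.0 = 1.4
Step 2: y^k = 1.4, reduced costs: (10.8, 2.2)
  x^k = (0.0, 0.0), subgradient = b - a^T x = 14.0
  y^{k+1} = 1.4 + 0.1*14.0 = 2.8
Step 3: y^k = 2.8, reduced costs: (6.6, -0.6)
  x^k = (0.0, 7.0), subgradient = b - a^T x = 0.0
  y^{k+1} = 2.8 + 0.1*0.0 = 2.8
Dual objective at y_3 = 2.8: reduced costs (6.6, -0.6), box minimizer x = (0.0, 7.0)
g(y_3) = b*y + (c1 - a1*y)*x1 + (c2 - a2*y)*x2 = 14*2.8 + 6.6*0.0 + (-0.6)*7.0 = 39.2 + 0.0 - 4.2 = 35.0


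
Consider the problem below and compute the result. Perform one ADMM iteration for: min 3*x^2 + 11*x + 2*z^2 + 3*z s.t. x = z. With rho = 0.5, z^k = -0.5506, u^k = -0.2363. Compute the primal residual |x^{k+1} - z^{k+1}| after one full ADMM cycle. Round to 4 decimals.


ADMM iteration with rho = 0.5, z^k = -0.5506, u^k = -0.2363
Step 1: x-update.
Minimize 3*x^2 + 11*x + (0.5/2)*(x + 0.5506 - 0.2363)^2
FOC: (2*3 + 0.5)*x = -11 + 0.5*(-0.5506 + 0.2363)
x^{k+1} = -1.7165
Step 2: z-update.
Minimize 2*z^2 + 3*z + (0.5/2)*(-1.7165 - z - 0.2363)^2
FOC: (2*2 + 0.5)*z = -3 + 0.5*(-1.7165 - 0.2363)
z^{k+1} = -0.8836
Step 3: u-update.
u^{k+1} = -0.2363 - 1.7165 + 0.8836 = -1.0691
Step 4: Primal residual = |-1.7165 + 0.8836| = 0.8328


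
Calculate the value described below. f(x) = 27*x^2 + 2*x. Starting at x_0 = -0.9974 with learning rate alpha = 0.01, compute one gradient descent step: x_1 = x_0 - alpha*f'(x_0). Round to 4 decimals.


We compute the gradient at x_0 and apply the update.
f'(x) = 54*x + 2
f'(-0.9974) = 54*-0.9974 + 2 = -51.8596
x_1 = -0.9974 - 0.01*-51.8596 = -0.4788


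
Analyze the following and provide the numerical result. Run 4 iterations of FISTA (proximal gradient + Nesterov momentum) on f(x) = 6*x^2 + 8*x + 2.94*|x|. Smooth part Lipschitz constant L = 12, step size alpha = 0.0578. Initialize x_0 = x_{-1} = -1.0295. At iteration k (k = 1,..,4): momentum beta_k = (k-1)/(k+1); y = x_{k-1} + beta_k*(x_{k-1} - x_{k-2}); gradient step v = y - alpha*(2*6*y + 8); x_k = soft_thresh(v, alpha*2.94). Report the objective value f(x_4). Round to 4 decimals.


FISTA on f(x) = 6*x^2 + 8*x + 2.94*|x|
L = 12, alpha = 0.0578
Iteration 1: beta = 0.0, y = -1.0295 + 0.0*(-1.0295 + 1.0295) = -1.0295
  grad(y) = -4.354, v = y - alpha*grad = -0.7778
  prox(v) = soft_thresh(-0.7778, 0.1699) = -0.6079
Iteration 2: beta = 0.3333, y = -0.6079 + 0.3333*(-0.6079 + 1.0295) = -0.4674
  grad(y) = 2.3915, v = y - alpha*grad = -0.6056
  prox(v) = soft_thresh(-0.6056, 0.1699) = -0.4357
Iteration 3: beta = 0.5, y = -0.4357 + 0.5*(-0.4357 + 0.6079) = -0.3496
  grad(y) = 3.8053, v = y - alpha*grad = -0.5695
  prox(v) = soft_thresh(-0.5695, 0.1699) = -0.3996
Iteration 4: beta = 0.6, y = -0.3996 + 0.6*(-0.3996 + 0.4357) = -0.3779
  grad(y) = 3.4651, v = y - alpha*grad = -0.5782
  prox(v) = soft_thresh(-0.5782, 0.1699) = -0.4083
f(x_4) = 6*(-0.4083)^2 + 8*(-0.4083) + 2.94*|-0.4083| = -1.0657


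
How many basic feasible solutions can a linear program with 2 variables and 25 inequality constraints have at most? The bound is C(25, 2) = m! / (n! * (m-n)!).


Each vertex corresponds to some choice of n active constraints out of m, so the number of vertices is at most C(m, n) = m! / (n!(m-n)!).
m = 25, n = 2
Numerator: 25 * 24
Denominator: 2! = 2
C(25, 2) = 300


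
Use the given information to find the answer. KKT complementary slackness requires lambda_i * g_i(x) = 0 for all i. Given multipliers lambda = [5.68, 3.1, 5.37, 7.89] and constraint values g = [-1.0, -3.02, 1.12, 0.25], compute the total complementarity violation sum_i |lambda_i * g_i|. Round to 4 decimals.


KKT complementary slackness check:
lambda_1 * g_1 = 5.68 * -1.0 = -5.68
lambda_2 * g_2 = 3.1 * -3.02 = -9.362
lambda_3 * g_3 = 5.37 * 1.12 = 6.0144
lambda_4 * g_4 = 7.89 * 0.25 = 1.9725
Total violation = 5.68 + 9.362 + 6.0144 + 1.9725 = 23.0289


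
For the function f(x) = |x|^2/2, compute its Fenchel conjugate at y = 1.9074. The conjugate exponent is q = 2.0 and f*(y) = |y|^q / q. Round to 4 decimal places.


The conjugate exponent q satisfies 1/p + 1/q = 1.
p = 2, so q = 2/(2 - 1) = 2.0
|y|^q = 1.9074^2.0 = 3.6382
f*(1.9074) = 3.6382 / 2.0 = 1.8191


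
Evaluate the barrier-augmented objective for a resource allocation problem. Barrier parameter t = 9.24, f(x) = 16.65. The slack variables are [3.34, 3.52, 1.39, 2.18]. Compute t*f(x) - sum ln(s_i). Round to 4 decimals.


Step 1: Compute log-barrier.
ln values: [1.206, 1.2585, 0.3293, 0.7793]
phi = -(1.206 + 1.2585 + 0.3293 + 0.7793) = -3.5731
Step 2: Compute augmented objective.
t*f(x) = 9.24*16.65 = 153.846
Total = 153.846 - 3.5731 = 150.2729


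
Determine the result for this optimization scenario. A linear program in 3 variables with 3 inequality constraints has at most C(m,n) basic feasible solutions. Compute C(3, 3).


Each vertex corresponds to some choice of n active constraints out of m, so the number of vertices is at most C(m, n) = m! / (n!(m-n)!).
m = 3, n = 3
Numerator: 3 * 2 * 1
Denominator: 3! = 6
C(3, 3) = 1


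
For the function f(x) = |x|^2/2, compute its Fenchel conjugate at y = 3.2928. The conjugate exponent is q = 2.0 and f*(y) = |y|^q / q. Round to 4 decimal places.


The conjugate exponent q satisfies 1/p + 1/q = 1.
p = 2, so q = 2/(2 - 1) = 2.0
|y|^q = 3.2928^2.0 = 10.8425
f*(3.2928) = 10.8425 / 2.0 = 5.4213


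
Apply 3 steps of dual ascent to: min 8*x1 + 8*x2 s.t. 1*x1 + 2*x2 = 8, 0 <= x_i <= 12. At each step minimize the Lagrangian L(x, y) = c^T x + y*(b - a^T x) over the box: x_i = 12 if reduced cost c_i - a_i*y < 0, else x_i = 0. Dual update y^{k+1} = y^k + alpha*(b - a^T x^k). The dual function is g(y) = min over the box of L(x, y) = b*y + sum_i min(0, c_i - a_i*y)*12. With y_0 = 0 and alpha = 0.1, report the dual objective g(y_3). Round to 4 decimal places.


Dual ascent for LP: min 8*x1 + 8*x2, 1*x1 + 2*x2 = 8, 0 <= x_i <= 12
Step 1: y^k = 0.0, reduced costs: (8.0, 8.0)
  x^k = (0.0, 0.0), subgradient = b - a^T x = 8.0
  y^{k+1} = 0.0 + 0.1*8.0 = 0.8
Step 2: y^k = 0.8, reduced costs: (7.2, 6.4)
  x^k = (0.0, 0.0), subgradient = b - a^T x = 8.0
  y^{k+1} = 0.8 + 0.1*8.0 = 1.6
Step 3: y^k = 1.6, reduced costs: (6.4, 4.8)
  x^k = (0.0, 0.0), subgradient = b - a^T x = 8.0
  y^{k+1} = 1.6 + 0.1*8.0 = 2.4
Dual objective at y_3 = 2.4: reduced costs (5.6, 3.2), box minimizer x = (0.0, 0.0)
g(y_3) = b*y + (c1 - a1*y)*x1 + (c2 - a2*y)*x2 = 8*2.4 + 5.6*0.0 + 3.2*0.0 = 19.2 + 0.0 + 0.0 = 19.2


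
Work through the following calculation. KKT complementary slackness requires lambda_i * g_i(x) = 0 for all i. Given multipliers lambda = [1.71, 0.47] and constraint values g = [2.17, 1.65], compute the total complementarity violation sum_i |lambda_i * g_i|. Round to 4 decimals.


KKT complementary slackness check:
lambda_1 * g_1 = 1.71 * 2.17 = 3.7107
lambda_2 * g_2 = 0.47 * 1.65 = 0.7755
Total violation = 3.7107 + 0.7755 = 4.4862


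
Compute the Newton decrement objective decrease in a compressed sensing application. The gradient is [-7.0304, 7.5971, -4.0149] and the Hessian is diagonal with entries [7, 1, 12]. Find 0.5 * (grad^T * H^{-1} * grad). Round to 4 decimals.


Step 1: H is diagonal, so H^(-1) * g = [-1.0043, 7.5971, -0.3346].
Step 2: g^T H^(-1) g = sum_i g_i^2 / H_ii
  = (-7.0304)^2/7 + (7.5971)^2/1 + (-4.0149)^2/12
  = 7.0609 + 57.7159 + 1.3433 = 66.1201
Step 3: Objective decrease = 0.5 * g^T H^(-1) g = 33.0601


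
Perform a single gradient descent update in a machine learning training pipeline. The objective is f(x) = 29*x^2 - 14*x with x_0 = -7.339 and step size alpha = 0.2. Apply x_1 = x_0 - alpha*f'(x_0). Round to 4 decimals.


We compute the gradient at x_0 and apply the update.
f'(x) = 58*x - 14
f'(-7.339) = 58*-7.339 - 14 = -439.662
x_1 = -7.339 - 0.2*-439.662 = 80.5934


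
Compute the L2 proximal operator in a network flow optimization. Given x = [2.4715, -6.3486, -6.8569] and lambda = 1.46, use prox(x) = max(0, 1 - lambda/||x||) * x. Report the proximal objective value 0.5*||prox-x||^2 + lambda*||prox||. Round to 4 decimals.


Step 1: Compute ||x||.
||x|| = 9.6659
Step 2: Compute scaling factor.
scale = max(0, 1 - 1.46/9.6659) = 0.849
Step 3: prox(x) = [2.0982, -5.3897, -5.8212]
||prox(x)|| = 8.2059
Step 4: Proximal objective.
0.5*||prox-x||^2 = 1.0658
lambda*||prox|| = 11.9806
Total = 13.0465


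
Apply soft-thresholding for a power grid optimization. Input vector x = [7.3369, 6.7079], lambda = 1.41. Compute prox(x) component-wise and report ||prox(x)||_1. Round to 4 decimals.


Soft-thresholding with lambda = 1.41:
prox(7.3369) = sign(7.3369)*max(|7.3369| - 1.41, 0) = 5.9269
prox(6.7079) = sign(6.7079)*max(|6.7079| - 1.41, 0) = 5.2979
prox(x) = [5.9269, 5.2979]
||prox(x)||_1 = 5.9269 + 5.2979 = 11.2248


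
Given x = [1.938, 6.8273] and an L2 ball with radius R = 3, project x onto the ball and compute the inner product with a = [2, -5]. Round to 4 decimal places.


Step 1: Compute ||x|| (intermediates to 6 decimals).
||x|| = sqrt(1.938^2 + 6.8273^2) = 7.097032
Step 2: Project.
Since ||x|| > R, scale = R/||x|| = 3/7.097032 = 0.422712, proj(x) = scale * x
proj(x) = [0.819216, 2.885982]
Step 3: Dot product.
a^T * proj(x) = 2*0.819216 - 5*2.885982 = -12.7915


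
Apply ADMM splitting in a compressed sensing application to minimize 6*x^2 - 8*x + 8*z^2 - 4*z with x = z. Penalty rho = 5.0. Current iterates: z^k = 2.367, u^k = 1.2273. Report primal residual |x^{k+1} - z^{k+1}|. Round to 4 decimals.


ADMM iteration with rho = 5.0, z^k = 2.367, u^k = 1.2273
Step 1: x-update.
Minimize 6*x^2 - 8*x + (5.0/2)*(x - 2.367 + 1.2273)^2
FOC: (2*6 + 5.0)*x = 8 + 5.0*(2.367 - 1.2273)
x^{k+1} = 0.8058
Step 2: z-update.
Minimize 8*z^2 - 4*z + (5.0/2)*(0.8058 - z + 1.2273)^2
FOC: (2*8 + 5.0)*z = 4 + 5.0*(0.8058 + 1.2273)
z^{k+1} = 0.6745
Step 3: u-update.
u^{k+1} = 1.2273 + 0.8058 - 0.6745 = 1.3585
Step 4: Primal residual = |0.8058 - 0.6745| = 0.1312


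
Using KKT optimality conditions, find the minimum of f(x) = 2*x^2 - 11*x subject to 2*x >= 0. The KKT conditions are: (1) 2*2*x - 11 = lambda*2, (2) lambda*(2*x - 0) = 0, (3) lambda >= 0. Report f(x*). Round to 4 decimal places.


Step 1: Try lambda = 0 (constraint inactive).
Stationarity: 2*2*x - 11 = 0
x* = 11/(2*2) = 2.75
Check constraint: 2*2.75 = 5.5 >= 0 -- satisfied.
Step 2: Compute optimal value.
f(x*) = 2*2.75^2 - 11*2.75 = -15.125


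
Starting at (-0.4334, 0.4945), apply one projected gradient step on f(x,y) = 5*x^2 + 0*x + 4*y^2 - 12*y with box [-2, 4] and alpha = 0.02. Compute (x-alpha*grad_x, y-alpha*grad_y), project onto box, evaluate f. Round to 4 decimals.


Step 1: Compute gradient at (-0.4334, 0.4945).
grad_x = 2*5*-0.4334 + 0 = -4.334
grad_y = 2*4*0.4945 - 12 = -8.044
Step 2: Gradient step.
x_raw = -0.4334 - 0.02*-4.334 = -0.3467
y_raw = 0.4945 - 0.02*-8.044 = 0.6554
Step 3: Project onto [-2, 4].
x_proj = clip(-0.3467) = -0.3467
y_proj = clip(0.6554) = 0.6554
Step 4: Evaluate f.
f(-0.3467, 0.6554) = -5.5454


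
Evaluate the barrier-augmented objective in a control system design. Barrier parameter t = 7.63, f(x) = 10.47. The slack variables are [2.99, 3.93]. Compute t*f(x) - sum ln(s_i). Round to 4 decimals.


Step 1: Compute log-barrier.
ln values: [1.0953, 1.3686]
phi = -(1.0953 + 1.3686) = -2.4639
Step 2: Compute augmented objective.
t*f(x) = 7.63*10.47 = 79.8861
Total = 79.8861 - 2.4639 = 77.4222


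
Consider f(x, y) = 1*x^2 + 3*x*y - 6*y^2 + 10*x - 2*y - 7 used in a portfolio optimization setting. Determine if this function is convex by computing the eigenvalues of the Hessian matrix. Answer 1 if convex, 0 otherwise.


The Hessian of f(x,y) = 1*x^2 + 3*x*y - 6*y^2 + 10*x - 2*y - 7 is:
H = [[2, 3], [3, -12]]
Trace = 2 - 12 = -10
Determinant = 2*-12 - (3)^2 = -33
Discriminant = (-10)^2 - 4*-33 = 232.0
Eigenvalues: lambda_1 = -12.6158, lambda_2 = 2.6158
The function is not convex.

0


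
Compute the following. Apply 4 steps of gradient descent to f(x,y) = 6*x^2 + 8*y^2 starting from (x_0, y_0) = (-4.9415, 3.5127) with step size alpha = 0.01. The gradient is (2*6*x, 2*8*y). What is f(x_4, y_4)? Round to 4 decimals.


Gradient descent on f(x,y) = 6*x^2 + 8*y^2.
Starting point: (-4.9415, 3.5127), alpha = 0.01
Step 1: grad_x = 2*6*-4.9415 = -59.298, grad_y = 2*8*3.5127 = 56.2032
  x_1 = -4.9415 - 0.01*-59.298 = -4.3485
  y_1 = 3.5127 - 0.01*56.2032 = 2.9507
Step 2: grad_x = 2*6*-4.3485 = -52.1822, grad_y = 2*8*2.9507 = 47.2107
  x_2 = -4.3485 - 0.01*-52.1822 = -3.8267
  y_2 = 2.9507 - 0.01*47.2107 = 2.4786
Step 3: grad_x = 2*6*-3.8267 = -45.9204, grad_y = 2*8*2.4786 = 39.657
  x_3 = -3.8267 - 0.01*-45.9204 = -3.3675
  y_3 = 2.4786 - 0.01*39.657 = 2.082
Step 4: grad_x = 2*6*-3.3675 = -40.4099, grad_y = 2*8*2.082 = 33.3119
  x_4 = -3.3675 - 0.01*-40.4099 = -2.9634
  y_4 = 2.082 - 0.01*33.3119 = 1.7489
f(-2.9634, 1.7489) = 6*(-2.9634)^2 + 8*1.7489^2 = 77.1587


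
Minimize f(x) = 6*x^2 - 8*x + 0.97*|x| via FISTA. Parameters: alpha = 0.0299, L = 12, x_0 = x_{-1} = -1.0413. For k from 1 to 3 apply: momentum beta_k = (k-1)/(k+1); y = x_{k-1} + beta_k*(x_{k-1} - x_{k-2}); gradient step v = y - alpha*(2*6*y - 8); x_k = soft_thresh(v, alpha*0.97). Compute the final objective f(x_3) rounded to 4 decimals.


FISTA on f(x) = 6*x^2 - 8*x + 0.97*|x|
L = 12, alpha = 0.0299
Iteration 1: beta = 0.0, y = -1.0413 + 0.0*(-1.0413 + 1.0413) = -1.0413
  grad(y) = -20.4956, v = y - alpha*grad = -0.4285
  prox(v) = soft_thresh(-0.4285, 0.029) = -0.3995
Iteration 2: beta = 0.3333, y = -0.3995 + 0.3333*(-0.3995 + 1.0413) = -0.1855
  grad(y) = -10.2265, v = y - alpha*grad = 0.1202
  prox(v) = soft_thresh(0.1202, 0.029) = 0.0912
Iteration 3: beta = 0.5, y = 0.0912 + 0.5*(0.0912 + 0.3995) = 0.3366
  grad(y) = -3.961, v = y - alpha*grad = 0.455
  prox(v) = soft_thresh(0.455, 0.029) = 0.426
f(x_3) = 6*0.426^2 - 8*0.426 + 0.97*|0.426| = -1.906


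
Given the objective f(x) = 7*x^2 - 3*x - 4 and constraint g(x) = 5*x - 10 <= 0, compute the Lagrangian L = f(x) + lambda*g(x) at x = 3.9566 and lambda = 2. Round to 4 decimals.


Step 1: Evaluate f(x).
f(3.9566) = 7*3.9566^2 - 3*3.9566 - 4 = 93.713
Step 2: Evaluate g(x).
g(3.9566) = 5*3.9566 - 10 = 9.783
Step 3: Compute Lagrangian.
L = 93.713 + 2*9.783 = 113.279


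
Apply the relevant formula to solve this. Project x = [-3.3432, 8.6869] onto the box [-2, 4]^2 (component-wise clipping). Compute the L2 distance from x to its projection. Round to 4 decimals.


Project each component onto [-2, 4].
clip(-3.3432) = -2.0, clip(8.6869) = 4.0
Projection = [-2.0, 4.0]
Squared diffs: [1.8042, 21.967]
Distance = sqrt(23.7712) = 4.8756


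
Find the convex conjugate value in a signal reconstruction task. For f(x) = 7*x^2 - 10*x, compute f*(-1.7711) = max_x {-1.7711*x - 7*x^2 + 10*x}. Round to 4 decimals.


f*(y) = sup_x {y*x - a*x^2 - b*x} = sup_x {(y-b)*x - a*x^2}
FOC: (y - b) - 2a*x = 0 => x* = (y - b)/(2a)
x* = (-1.7711 + 10)/(2*7) = 0.5878
f*(-1.7711) = (y-b)^2/(4a) = (-1.7711 + 10)^2/(4*7)
= 67.7148/28 = 2.4184


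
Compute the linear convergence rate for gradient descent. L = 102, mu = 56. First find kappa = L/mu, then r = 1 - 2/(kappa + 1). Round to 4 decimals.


Step 1: Compute the condition number.
kappa = L/mu = 102/56 = 1.8214
Step 2: Compute the convergence rate.
r = 1 - 2/(kappa + 1) = 1 - 2*mu/(L + mu) = (L - mu)/(L + mu) = 46/158 = 0.2911


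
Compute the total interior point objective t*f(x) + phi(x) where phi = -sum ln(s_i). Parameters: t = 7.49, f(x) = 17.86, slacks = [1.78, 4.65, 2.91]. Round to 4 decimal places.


Step 1: Compute log-barrier.
ln values: [0.5766, 1.5369, 1.0682]
phi = -(0.5766 + 1.5369 + 1.0682) = -3.1816
Step 2: Compute augmented objective.
t*f(x) = 7.49*17.86 = 133.7714
Total = 133.7714 - 3.1816 = 130.5898


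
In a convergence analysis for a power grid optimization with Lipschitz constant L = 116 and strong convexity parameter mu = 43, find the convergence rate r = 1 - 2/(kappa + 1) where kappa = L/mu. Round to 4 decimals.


Step 1: Compute the condition number.
kappa = L/mu = 116/43 = 2.6977
Step 2: Compute the convergence rate.
r = 1 - 2/(kappa + 1) = 1 - 2*mu/(L + mu) = (L - mu)/(L + mu) = 73/159 = 0.4591


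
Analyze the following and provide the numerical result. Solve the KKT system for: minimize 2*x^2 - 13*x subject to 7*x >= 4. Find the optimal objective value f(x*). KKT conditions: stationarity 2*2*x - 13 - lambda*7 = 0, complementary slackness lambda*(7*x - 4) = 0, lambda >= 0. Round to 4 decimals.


Step 1: Try lambda = 0 (constraint inactive).
Stationarity: 2*2*x - 13 = 0
x* = 13/(2*2) = 3.25
Check constraint: 7*3.25 = 22.75 >= 4 -- satisfied.
Step 2: Compute optimal value.
f(x*) = 2*3.25^2 - 13*3.25 = -21.125


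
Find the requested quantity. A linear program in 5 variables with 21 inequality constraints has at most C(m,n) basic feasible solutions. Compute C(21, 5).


Each vertex corresponds to some choice of n active constraints out of m, so the number of vertices is at most C(m, n) = m! / (n!(m-n)!).
m = 21, n = 5
Numerator: 21 * 20 * 19 * 18 * 17
Denominator: 5! = 120
C(21, 5) = 20349


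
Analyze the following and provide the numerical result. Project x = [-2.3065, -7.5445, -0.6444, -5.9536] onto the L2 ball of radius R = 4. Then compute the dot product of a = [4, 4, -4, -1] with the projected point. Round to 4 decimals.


Step 1: Compute ||x|| (intermediates to 6 decimals).
||x|| = sqrt((-2.3065)^2 + (-7.5445)^2 + (-0.6444)^2 + (-5.9536)^2) = 9.904546
Step 2: Project.
Since ||x|| > R, scale = R/||x|| = 4/9.904546 = 0.403855, proj(x) = scale * x
proj(x) = [-0.931492, -3.046884, -0.260244, -2.404391]
Step 3: Dot product.
a^T * proj(x) = 4*(-0.931492) + 4*(-3.046884) - 4*(-0.260244) - 1*(-2.404391) = -12.4681


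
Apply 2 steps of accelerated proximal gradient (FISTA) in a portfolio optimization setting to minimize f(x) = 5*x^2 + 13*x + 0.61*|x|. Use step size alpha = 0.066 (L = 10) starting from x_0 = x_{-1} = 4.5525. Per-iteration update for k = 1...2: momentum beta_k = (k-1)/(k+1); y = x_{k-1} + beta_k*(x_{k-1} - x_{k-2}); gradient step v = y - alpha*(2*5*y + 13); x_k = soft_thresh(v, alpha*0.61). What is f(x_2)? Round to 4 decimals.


FISTA on f(x) = 5*x^2 + 13*x + 0.61*|x|
L = 10, alpha = 0.066
Iteration 1: beta = 0.0, y = 4.5525 + 0.0*(4.5525 - 4.5525) = 4.5525
  grad(y) = 58.525, v = y - alpha*grad = 0.6899
  prox(v) = soft_thresh(0.6899, 0.0403) = 0.6496
Iteration 2: beta = 0.3333, y = 0.6496 + 0.3333*(0.6496 - 4.5525) = -0.6514
  grad(y) = 6.4862, v = y - alpha*grad = -1.0795
  prox(v) = soft_thresh(-1.0795, 0.0403) = -1.0392
f(x_2) = 5*(-1.0392)^2 + 13*(-1.0392) + 0.61*|-1.0392| = -7.476


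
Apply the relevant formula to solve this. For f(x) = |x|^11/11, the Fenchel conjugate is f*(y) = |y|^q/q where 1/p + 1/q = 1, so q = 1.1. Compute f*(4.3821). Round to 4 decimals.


The conjugate exponent q satisfies 1/p + 1/q = 1.
p = 11, so q = 11/(11 - 1) = 1.1
|y|^q = 4.3821^1.1 = 5.0798
f*(4.3821) = 5.0798 / 1.1 = 4.618


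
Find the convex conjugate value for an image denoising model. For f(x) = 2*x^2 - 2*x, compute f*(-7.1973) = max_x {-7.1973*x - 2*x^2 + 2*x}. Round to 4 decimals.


f*(y) = sup_x {y*x - a*x^2 - b*x} = sup_x {(y-b)*x - a*x^2}
FOC: (y - b) - 2a*x = 0 => x* = (y - b)/(2a)
x* = (-7.1973 + 2)/(2*2) = -1.2993
f*(-7.1973) = (y-b)^2/(4a) = (-7.1973 + 2)^2/(4*2)
= 27.0119/8 = 3.3765


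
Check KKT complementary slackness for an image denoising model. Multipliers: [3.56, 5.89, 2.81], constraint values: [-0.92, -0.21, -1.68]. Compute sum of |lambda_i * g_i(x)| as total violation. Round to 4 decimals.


KKT complementary slackness check:
lambda_1 * g_1 = 3.56 * -0.92 = -3.2752
lambda_2 * g_2 = 5.89 * -0.21 = -1.2369
lambda_3 * g_3 = 2.81 * -1.68 = -4.7208
Total violation = 3.2752 + 1.2369 + 4.7208 = 9.2329


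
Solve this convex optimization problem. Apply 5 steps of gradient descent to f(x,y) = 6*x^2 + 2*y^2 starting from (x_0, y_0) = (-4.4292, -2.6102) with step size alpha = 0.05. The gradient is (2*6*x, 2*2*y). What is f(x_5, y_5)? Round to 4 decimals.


Gradient descent on f(x,y) = 6*x^2 + 2*y^2.
Starting point: (-4.4292, -2.6102), alpha = 0.05
Step 1: grad_x = 2*6*-4.4292 = -53.1504, grad_y = 2*2*-2.6102 = -10.4408
  x_1 = -4.4292 - 0.05*-53.1504 = -1.7717
  y_1 = -2.6102 - 0.05*-10.4408 = -2.0882
Step 2: grad_x = 2*6*-1.7717 = -21.2602, grad_y = 2*2*-2.0882 = -8.3526
  x_2 = -1.7717 - 0.05*-21.2602 = -0.7087
  y_2 = -2.0882 - 0.05*-8.3526 = -1.6705
Step 3: grad_x = 2*6*-0.7087 = -8.5041, grad_y = 2*2*-1.6705 = -6.6821
  x_3 = -0.7087 - 0.05*-8.5041 = -0.2835
  y_3 = -1.6705 - 0.05*-6.6821 = -1.3364
Step 4: grad_x = 2*6*-0.2835 = -3.4016, grad_y = 2*2*-1.3364 = -5.3457
  x_4 = -0.2835 - 0.05*-3.4016 = -0.1134
  y_4 = -1.3364 - 0.05*-5.3457 = -1.0691
Step 5: grad_x = 2*6*-0.1134 = -1.3607, grad_y = 2*2*-1.0691 = -4.2766
  x_5 = -0.1134 - 0.05*-1.3607 = -0.0454
  y_5 = -1.0691 - 0.05*-4.2766 = -0.8553
f(-0.0454, -0.8553) = 6*(-0.0454)^2 + 2*(-0.8553)^2 = 1.4755


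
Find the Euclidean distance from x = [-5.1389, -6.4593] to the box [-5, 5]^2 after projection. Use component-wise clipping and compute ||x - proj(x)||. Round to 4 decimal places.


Project each component onto [-5, 5].
clip(-5.1389) = -5.0, clip(-6.4593) = -5.0
Projection = [-5.0, -5.0]
Squared diffs: [0.0193, 2.1296]
Distance = sqrt(2.1489) = 1.4659


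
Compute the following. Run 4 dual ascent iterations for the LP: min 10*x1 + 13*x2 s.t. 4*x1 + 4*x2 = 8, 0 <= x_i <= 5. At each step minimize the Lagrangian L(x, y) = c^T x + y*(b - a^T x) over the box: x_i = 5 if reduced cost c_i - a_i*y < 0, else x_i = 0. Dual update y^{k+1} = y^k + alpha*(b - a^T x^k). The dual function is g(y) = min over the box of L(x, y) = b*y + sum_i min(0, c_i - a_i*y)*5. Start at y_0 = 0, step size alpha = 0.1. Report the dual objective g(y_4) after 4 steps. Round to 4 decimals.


Dual ascent for LP: min 10*x1 + 13*x2, 4*x1 + 4*x2 = 8, 0 <= x_i <= 5
Step 1: y^k = 0.0, reduced costs: (10.0, 13.0)
  x^k = (0.0, 0.0), subgradient = b - a^T x = 8.0
  y^{k+1} = 0.0 + 0.1*8.0 = 0.8
Step 2: y^k = 0.8, reduced costs: (6.8, 9.8)
  x^k = (0.0, 0.0), subgradient = b - a^T x = 8.0
  y^{k+1} = 0.8 + 0.1*8.0 = 1.6
Step 3: y^k = 1.6, reduced costs: (3.6, 6.6)
  x^k = (0.0, 0.0), subgradient = b - a^T x = 8.0
  y^{k+1} = 1.6 + 0.1*8.0 = 2.4
Step 4: y^k = 2.4, reduced costs: (0.4, 3.4)
  x^k = (0.0, 0.0), subgradient = b - a^T x = 8.0
  y^{k+1} = 2.4 + 0.1*8.0 = 3.2
Dual objective at y_4 = 3.2: reduced costs (-2.8, 0.2), box minimizer x = (5.0, 0.0)
g(y_4) = b*y + (c1 - a1*y)*x1 + (c2 - a2*y)*x2 = 8*3.2 + (-2.8)*5.0 + 0.2*0.0 = 25.6 - 14.0 + 0.0 = 11.6
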